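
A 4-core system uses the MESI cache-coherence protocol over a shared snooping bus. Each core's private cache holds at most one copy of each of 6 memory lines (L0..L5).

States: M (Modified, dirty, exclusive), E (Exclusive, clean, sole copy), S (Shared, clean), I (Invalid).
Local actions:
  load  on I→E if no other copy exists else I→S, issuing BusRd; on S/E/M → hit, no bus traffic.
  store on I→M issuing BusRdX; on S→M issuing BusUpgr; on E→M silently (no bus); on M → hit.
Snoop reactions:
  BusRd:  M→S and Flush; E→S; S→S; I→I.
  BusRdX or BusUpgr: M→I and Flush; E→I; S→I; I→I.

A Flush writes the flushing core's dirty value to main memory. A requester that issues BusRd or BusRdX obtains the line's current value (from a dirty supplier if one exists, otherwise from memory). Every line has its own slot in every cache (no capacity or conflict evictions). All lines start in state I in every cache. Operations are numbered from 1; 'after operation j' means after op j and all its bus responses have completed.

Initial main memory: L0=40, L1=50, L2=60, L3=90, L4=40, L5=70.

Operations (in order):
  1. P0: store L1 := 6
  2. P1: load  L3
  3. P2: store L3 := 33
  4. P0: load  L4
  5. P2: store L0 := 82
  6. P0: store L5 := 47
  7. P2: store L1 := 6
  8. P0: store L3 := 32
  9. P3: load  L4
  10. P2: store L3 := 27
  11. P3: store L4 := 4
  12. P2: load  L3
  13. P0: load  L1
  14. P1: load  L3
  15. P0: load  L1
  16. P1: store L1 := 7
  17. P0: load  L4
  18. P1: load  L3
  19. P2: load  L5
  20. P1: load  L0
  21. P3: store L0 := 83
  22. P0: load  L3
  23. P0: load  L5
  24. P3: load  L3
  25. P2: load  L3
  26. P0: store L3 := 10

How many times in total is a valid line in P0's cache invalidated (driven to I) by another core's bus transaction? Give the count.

step 1: P0: store L1 := 6  ⟶  MIII  (L1)  txn=BusRdX  M[L1]=50
step 2: P1: load  L3  ⟶  IEII  (L3)  txn=BusRd  M[L3]=90
step 3: P2: store L3 := 33  ⟶  IIMI  (L3)  txn=BusRdX  M[L3]=90
step 4: P0: load  L4  ⟶  EIII  (L4)  txn=BusRd  M[L4]=40
step 5: P2: store L0 := 82  ⟶  IIMI  (L0)  txn=BusRdX  M[L0]=40
step 6: P0: store L5 := 47  ⟶  MIII  (L5)  txn=BusRdX  M[L5]=70
step 7: P2: store L1 := 6  ⟶  IIMI  (L1)  txn=BusRdX+Flush  M[L1]=6
step 8: P0: store L3 := 32  ⟶  MIII  (L3)  txn=BusRdX+Flush  M[L3]=33
step 9: P3: load  L4  ⟶  SIIS  (L4)  txn=BusRd  M[L4]=40
step 10: P2: store L3 := 27  ⟶  IIMI  (L3)  txn=BusRdX+Flush  M[L3]=32
step 11: P3: store L4 := 4  ⟶  IIIM  (L4)  txn=BusUpgr  M[L4]=40
step 12: P2: load  L3  ⟶  IIMI  (L3)  txn=∅  M[L3]=32
step 13: P0: load  L1  ⟶  SISI  (L1)  txn=BusRd+Flush  M[L1]=6
step 14: P1: load  L3  ⟶  ISSI  (L3)  txn=BusRd+Flush  M[L3]=27
step 15: P0: load  L1  ⟶  SISI  (L1)  txn=∅  M[L1]=6
step 16: P1: store L1 := 7  ⟶  IMII  (L1)  txn=BusRdX  M[L1]=6
step 17: P0: load  L4  ⟶  SIIS  (L4)  txn=BusRd+Flush  M[L4]=4
step 18: P1: load  L3  ⟶  ISSI  (L3)  txn=∅  M[L3]=27
step 19: P2: load  L5  ⟶  SISI  (L5)  txn=BusRd+Flush  M[L5]=47
step 20: P1: load  L0  ⟶  ISSI  (L0)  txn=BusRd+Flush  M[L0]=82
step 21: P3: store L0 := 83  ⟶  IIIM  (L0)  txn=BusRdX  M[L0]=82
step 22: P0: load  L3  ⟶  SSSI  (L3)  txn=BusRd  M[L3]=27
step 23: P0: load  L5  ⟶  SISI  (L5)  txn=∅  M[L5]=47
step 24: P3: load  L3  ⟶  SSSS  (L3)  txn=BusRd  M[L3]=27
step 25: P2: load  L3  ⟶  SSSS  (L3)  txn=∅  M[L3]=27
step 26: P0: store L3 := 10  ⟶  MIII  (L3)  txn=BusUpgr  M[L3]=27

invalidations = 4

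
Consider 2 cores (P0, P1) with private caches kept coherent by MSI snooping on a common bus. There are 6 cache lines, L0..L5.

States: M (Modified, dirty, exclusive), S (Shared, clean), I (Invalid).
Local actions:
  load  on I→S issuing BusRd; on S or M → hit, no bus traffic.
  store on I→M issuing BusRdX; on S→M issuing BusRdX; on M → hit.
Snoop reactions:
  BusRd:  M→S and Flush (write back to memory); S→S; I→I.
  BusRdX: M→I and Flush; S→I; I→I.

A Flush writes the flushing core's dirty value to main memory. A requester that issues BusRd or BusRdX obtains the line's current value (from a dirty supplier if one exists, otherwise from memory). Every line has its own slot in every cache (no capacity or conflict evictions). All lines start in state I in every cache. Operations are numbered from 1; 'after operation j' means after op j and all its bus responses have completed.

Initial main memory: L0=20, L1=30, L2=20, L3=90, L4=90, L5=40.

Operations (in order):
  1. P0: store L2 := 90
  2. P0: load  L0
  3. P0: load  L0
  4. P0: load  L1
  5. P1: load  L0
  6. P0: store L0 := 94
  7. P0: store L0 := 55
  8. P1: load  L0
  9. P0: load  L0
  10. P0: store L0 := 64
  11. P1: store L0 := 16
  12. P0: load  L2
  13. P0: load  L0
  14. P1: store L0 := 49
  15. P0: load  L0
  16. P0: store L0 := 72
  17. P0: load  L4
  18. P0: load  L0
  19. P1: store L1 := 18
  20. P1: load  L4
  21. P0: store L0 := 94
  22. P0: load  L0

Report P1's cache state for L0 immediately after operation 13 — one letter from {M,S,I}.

state = S

  op1 P0: store L2 := 90 → M/I on L2; bus BusRdX; mem=20
  op2 P0: load  L0 → S/I on L0; bus BusRd; mem=20
  op3 P0: load  L0 → S/I on L0; bus (none); mem=20
  op4 P0: load  L1 → S/I on L1; bus BusRd; mem=30
  op5 P1: load  L0 → S/S on L0; bus BusRd; mem=20
  op6 P0: store L0 := 94 → M/I on L0; bus BusRdX; mem=20
  op7 P0: store L0 := 55 → M/I on L0; bus (none); mem=20
  op8 P1: load  L0 → S/S on L0; bus BusRd Flush; mem=55
  op9 P0: load  L0 → S/S on L0; bus (none); mem=55
  op10 P0: store L0 := 64 → M/I on L0; bus BusRdX; mem=55
  op11 P1: store L0 := 16 → I/M on L0; bus BusRdX Flush; mem=64
  op12 P0: load  L2 → M/I on L2; bus (none); mem=20
  op13 P0: load  L0 → S/S on L0; bus BusRd Flush; mem=16
  op14 P1: store L0 := 49 → I/M on L0; bus BusRdX; mem=16
  op15 P0: load  L0 → S/S on L0; bus BusRd Flush; mem=49
  op16 P0: store L0 := 72 → M/I on L0; bus BusRdX; mem=49
  op17 P0: load  L4 → S/I on L4; bus BusRd; mem=90
  op18 P0: load  L0 → M/I on L0; bus (none); mem=49
  op19 P1: store L1 := 18 → I/M on L1; bus BusRdX; mem=30
  op20 P1: load  L4 → S/S on L4; bus BusRd; mem=90
  op21 P0: store L0 := 94 → M/I on L0; bus (none); mem=49
  op22 P0: load  L0 → M/I on L0; bus (none); mem=49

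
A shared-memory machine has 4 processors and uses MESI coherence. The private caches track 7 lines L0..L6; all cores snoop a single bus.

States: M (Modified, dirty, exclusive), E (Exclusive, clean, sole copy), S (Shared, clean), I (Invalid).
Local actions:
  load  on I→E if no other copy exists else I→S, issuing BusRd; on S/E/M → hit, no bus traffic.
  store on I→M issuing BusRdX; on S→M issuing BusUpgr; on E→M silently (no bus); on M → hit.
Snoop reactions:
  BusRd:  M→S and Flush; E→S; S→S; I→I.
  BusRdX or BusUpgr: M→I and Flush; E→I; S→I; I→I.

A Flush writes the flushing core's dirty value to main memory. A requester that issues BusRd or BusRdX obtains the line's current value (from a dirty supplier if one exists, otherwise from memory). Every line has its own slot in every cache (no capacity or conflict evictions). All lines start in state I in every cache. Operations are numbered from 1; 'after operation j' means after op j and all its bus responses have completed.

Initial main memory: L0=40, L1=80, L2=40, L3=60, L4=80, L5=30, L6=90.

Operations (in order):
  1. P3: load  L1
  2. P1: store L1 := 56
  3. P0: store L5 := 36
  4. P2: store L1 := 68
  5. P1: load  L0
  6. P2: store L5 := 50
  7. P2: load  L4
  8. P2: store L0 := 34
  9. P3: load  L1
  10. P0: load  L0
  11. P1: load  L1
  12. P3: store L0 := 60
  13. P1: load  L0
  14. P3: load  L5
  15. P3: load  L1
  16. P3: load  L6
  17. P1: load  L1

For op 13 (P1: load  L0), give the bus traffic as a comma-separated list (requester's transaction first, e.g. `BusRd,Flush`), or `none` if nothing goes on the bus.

bus = BusRd,Flush

step 1: P3: load  L1  ⟶  IIIE  (L1)  txn=BusRd  M[L1]=80
step 2: P1: store L1 := 56  ⟶  IMII  (L1)  txn=BusRdX  M[L1]=80
step 3: P0: store L5 := 36  ⟶  MIII  (L5)  txn=BusRdX  M[L5]=30
step 4: P2: store L1 := 68  ⟶  IIMI  (L1)  txn=BusRdX+Flush  M[L1]=56
step 5: P1: load  L0  ⟶  IEII  (L0)  txn=BusRd  M[L0]=40
step 6: P2: store L5 := 50  ⟶  IIMI  (L5)  txn=BusRdX+Flush  M[L5]=36
step 7: P2: load  L4  ⟶  IIEI  (L4)  txn=BusRd  M[L4]=80
step 8: P2: store L0 := 34  ⟶  IIMI  (L0)  txn=BusRdX  M[L0]=40
step 9: P3: load  L1  ⟶  IISS  (L1)  txn=BusRd+Flush  M[L1]=68
step 10: P0: load  L0  ⟶  SISI  (L0)  txn=BusRd+Flush  M[L0]=34
step 11: P1: load  L1  ⟶  ISSS  (L1)  txn=BusRd  M[L1]=68
step 12: P3: store L0 := 60  ⟶  IIIM  (L0)  txn=BusRdX  M[L0]=34
step 13: P1: load  L0  ⟶  ISIS  (L0)  txn=BusRd+Flush  M[L0]=60
step 14: P3: load  L5  ⟶  IISS  (L5)  txn=BusRd+Flush  M[L5]=50
step 15: P3: load  L1  ⟶  ISSS  (L1)  txn=∅  M[L1]=68
step 16: P3: load  L6  ⟶  IIIE  (L6)  txn=BusRd  M[L6]=90
step 17: P1: load  L1  ⟶  ISSS  (L1)  txn=∅  M[L1]=68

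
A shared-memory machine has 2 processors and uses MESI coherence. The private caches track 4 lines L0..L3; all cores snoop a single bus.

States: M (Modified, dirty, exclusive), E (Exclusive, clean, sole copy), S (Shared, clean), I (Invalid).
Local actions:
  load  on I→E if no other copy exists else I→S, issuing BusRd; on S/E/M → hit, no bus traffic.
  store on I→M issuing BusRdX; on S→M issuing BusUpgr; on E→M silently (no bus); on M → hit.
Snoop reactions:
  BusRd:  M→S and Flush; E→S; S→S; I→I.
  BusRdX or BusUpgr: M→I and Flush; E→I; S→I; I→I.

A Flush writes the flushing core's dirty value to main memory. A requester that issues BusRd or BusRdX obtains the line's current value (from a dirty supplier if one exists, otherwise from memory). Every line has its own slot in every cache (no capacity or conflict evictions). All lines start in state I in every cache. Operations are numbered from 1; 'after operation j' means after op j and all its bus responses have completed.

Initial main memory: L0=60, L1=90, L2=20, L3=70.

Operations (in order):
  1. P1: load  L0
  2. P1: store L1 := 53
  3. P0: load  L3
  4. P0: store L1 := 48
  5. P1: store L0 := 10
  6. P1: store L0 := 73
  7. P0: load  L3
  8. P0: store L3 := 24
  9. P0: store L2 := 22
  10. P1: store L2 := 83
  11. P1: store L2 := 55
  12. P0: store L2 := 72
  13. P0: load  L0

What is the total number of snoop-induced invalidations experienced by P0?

  op1 P1: load  L0 → I/E on L0; bus BusRd; mem=60
  op2 P1: store L1 := 53 → I/M on L1; bus BusRdX; mem=90
  op3 P0: load  L3 → E/I on L3; bus BusRd; mem=70
  op4 P0: store L1 := 48 → M/I on L1; bus BusRdX Flush; mem=53
  op5 P1: store L0 := 10 → I/M on L0; bus (none); mem=60
  op6 P1: store L0 := 73 → I/M on L0; bus (none); mem=60
  op7 P0: load  L3 → E/I on L3; bus (none); mem=70
  op8 P0: store L3 := 24 → M/I on L3; bus (none); mem=70
  op9 P0: store L2 := 22 → M/I on L2; bus BusRdX; mem=20
  op10 P1: store L2 := 83 → I/M on L2; bus BusRdX Flush; mem=22
  op11 P1: store L2 := 55 → I/M on L2; bus (none); mem=22
  op12 P0: store L2 := 72 → M/I on L2; bus BusRdX Flush; mem=55
  op13 P0: load  L0 → S/S on L0; bus BusRd Flush; mem=73

invalidations = 1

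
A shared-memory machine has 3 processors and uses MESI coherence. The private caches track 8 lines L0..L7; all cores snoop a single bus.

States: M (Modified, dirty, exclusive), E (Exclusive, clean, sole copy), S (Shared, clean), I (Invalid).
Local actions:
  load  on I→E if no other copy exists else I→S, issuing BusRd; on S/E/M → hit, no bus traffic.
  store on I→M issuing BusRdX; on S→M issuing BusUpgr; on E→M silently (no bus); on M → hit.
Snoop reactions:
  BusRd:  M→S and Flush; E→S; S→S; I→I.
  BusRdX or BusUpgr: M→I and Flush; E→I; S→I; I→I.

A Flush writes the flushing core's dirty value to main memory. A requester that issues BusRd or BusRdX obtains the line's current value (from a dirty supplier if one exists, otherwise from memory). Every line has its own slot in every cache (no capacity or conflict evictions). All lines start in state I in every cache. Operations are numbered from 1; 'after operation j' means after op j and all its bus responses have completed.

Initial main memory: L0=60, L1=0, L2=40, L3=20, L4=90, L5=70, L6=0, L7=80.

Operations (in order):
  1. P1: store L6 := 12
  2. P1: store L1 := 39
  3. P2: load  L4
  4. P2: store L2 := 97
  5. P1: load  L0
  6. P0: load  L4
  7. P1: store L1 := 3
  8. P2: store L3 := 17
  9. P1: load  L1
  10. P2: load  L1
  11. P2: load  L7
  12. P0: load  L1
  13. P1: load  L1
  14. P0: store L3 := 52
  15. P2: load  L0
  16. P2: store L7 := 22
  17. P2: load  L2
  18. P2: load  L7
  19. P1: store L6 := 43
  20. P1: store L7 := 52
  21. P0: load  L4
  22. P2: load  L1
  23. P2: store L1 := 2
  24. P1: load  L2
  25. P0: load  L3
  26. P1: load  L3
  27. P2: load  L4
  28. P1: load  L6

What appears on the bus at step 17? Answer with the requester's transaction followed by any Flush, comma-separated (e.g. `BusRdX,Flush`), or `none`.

1. P1: store L6 := 12  bus=[BusRdX]  L6: P0=I P1=M P2=I  mem[L6]=0
2. P1: store L1 := 39  bus=[BusRdX]  L1: P0=I P1=M P2=I  mem[L1]=0
3. P2: load  L4  bus=[BusRd]  L4: P0=I P1=I P2=E  mem[L4]=90
4. P2: store L2 := 97  bus=[BusRdX]  L2: P0=I P1=I P2=M  mem[L2]=40
5. P1: load  L0  bus=[BusRd]  L0: P0=I P1=E P2=I  mem[L0]=60
6. P0: load  L4  bus=[BusRd]  L4: P0=S P1=I P2=S  mem[L4]=90
7. P1: store L1 := 3  bus=[-]  L1: P0=I P1=M P2=I  mem[L1]=0
8. P2: store L3 := 17  bus=[BusRdX]  L3: P0=I P1=I P2=M  mem[L3]=20
9. P1: load  L1  bus=[-]  L1: P0=I P1=M P2=I  mem[L1]=0
10. P2: load  L1  bus=[BusRd,Flush]  L1: P0=I P1=S P2=S  mem[L1]=3
11. P2: load  L7  bus=[BusRd]  L7: P0=I P1=I P2=E  mem[L7]=80
12. P0: load  L1  bus=[BusRd]  L1: P0=S P1=S P2=S  mem[L1]=3
13. P1: load  L1  bus=[-]  L1: P0=S P1=S P2=S  mem[L1]=3
14. P0: store L3 := 52  bus=[BusRdX,Flush]  L3: P0=M P1=I P2=I  mem[L3]=17
15. P2: load  L0  bus=[BusRd]  L0: P0=I P1=S P2=S  mem[L0]=60
16. P2: store L7 := 22  bus=[-]  L7: P0=I P1=I P2=M  mem[L7]=80
17. P2: load  L2  bus=[-]  L2: P0=I P1=I P2=M  mem[L2]=40
18. P2: load  L7  bus=[-]  L7: P0=I P1=I P2=M  mem[L7]=80
19. P1: store L6 := 43  bus=[-]  L6: P0=I P1=M P2=I  mem[L6]=0
20. P1: store L7 := 52  bus=[BusRdX,Flush]  L7: P0=I P1=M P2=I  mem[L7]=22
21. P0: load  L4  bus=[-]  L4: P0=S P1=I P2=S  mem[L4]=90
22. P2: load  L1  bus=[-]  L1: P0=S P1=S P2=S  mem[L1]=3
23. P2: store L1 := 2  bus=[BusUpgr]  L1: P0=I P1=I P2=M  mem[L1]=3
24. P1: load  L2  bus=[BusRd,Flush]  L2: P0=I P1=S P2=S  mem[L2]=97
25. P0: load  L3  bus=[-]  L3: P0=M P1=I P2=I  mem[L3]=17
26. P1: load  L3  bus=[BusRd,Flush]  L3: P0=S P1=S P2=I  mem[L3]=52
27. P2: load  L4  bus=[-]  L4: P0=S P1=I P2=S  mem[L4]=90
28. P1: load  L6  bus=[-]  L6: P0=I P1=M P2=I  mem[L6]=0

bus = none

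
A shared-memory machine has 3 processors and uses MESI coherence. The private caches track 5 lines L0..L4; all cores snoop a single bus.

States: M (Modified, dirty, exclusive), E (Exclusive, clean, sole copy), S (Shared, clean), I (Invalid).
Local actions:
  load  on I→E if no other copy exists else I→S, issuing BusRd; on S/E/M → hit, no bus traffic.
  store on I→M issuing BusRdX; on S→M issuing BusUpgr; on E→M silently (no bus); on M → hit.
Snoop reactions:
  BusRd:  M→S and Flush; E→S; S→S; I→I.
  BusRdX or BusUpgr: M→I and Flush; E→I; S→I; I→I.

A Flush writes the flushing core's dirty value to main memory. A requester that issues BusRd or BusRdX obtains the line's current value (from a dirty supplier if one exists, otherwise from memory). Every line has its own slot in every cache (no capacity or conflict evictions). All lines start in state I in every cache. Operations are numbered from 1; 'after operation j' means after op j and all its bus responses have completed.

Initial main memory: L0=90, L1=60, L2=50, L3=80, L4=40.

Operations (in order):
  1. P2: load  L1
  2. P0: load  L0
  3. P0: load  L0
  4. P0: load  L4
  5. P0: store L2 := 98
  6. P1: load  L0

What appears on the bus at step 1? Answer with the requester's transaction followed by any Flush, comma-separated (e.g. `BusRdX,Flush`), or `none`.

[1] P2: load  L1 | P0:I, P1:I, P2:E(60) | bus: BusRd
[2] P0: load  L0 | P0:E(90), P1:I, P2:I | bus: BusRd
[3] P0: load  L0 | P0:E(90), P1:I, P2:I | bus: none
[4] P0: load  L4 | P0:E(40), P1:I, P2:I | bus: BusRd
[5] P0: store L2 := 98 | P0:M(98), P1:I, P2:I | bus: BusRdX
[6] P1: load  L0 | P0:S(90), P1:S(90), P2:I | bus: BusRd

bus = BusRd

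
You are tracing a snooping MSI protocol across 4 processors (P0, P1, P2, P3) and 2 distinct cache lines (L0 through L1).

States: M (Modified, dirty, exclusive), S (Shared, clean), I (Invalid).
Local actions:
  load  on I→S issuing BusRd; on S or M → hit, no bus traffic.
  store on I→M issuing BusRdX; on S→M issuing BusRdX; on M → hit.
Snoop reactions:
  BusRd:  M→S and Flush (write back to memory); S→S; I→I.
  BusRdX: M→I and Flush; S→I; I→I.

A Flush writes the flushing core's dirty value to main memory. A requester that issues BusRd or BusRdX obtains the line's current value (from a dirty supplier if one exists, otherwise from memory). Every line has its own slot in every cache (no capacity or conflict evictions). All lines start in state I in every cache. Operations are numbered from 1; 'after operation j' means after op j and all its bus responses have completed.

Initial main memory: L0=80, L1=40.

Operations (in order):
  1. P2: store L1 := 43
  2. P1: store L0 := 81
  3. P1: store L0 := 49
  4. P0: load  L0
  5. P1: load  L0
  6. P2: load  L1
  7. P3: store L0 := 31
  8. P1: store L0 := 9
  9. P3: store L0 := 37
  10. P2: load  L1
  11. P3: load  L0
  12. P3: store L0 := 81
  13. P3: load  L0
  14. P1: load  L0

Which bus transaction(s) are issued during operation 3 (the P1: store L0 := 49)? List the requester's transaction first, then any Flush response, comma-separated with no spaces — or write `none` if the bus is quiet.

bus = none

[1] P2: store L1 := 43 | P0:I, P1:I, P2:M(43), P3:I | bus: BusRdX
[2] P1: store L0 := 81 | P0:I, P1:M(81), P2:I, P3:I | bus: BusRdX
[3] P1: store L0 := 49 | P0:I, P1:M(49), P2:I, P3:I | bus: none
[4] P0: load  L0 | P0:S(49), P1:S(49), P2:I, P3:I | bus: BusRd,Flush
[5] P1: load  L0 | P0:S(49), P1:S(49), P2:I, P3:I | bus: none
[6] P2: load  L1 | P0:I, P1:I, P2:M(43), P3:I | bus: none
[7] P3: store L0 := 31 | P0:I, P1:I, P2:I, P3:M(31) | bus: BusRdX
[8] P1: store L0 := 9 | P0:I, P1:M(9), P2:I, P3:I | bus: BusRdX,Flush
[9] P3: store L0 := 37 | P0:I, P1:I, P2:I, P3:M(37) | bus: BusRdX,Flush
[10] P2: load  L1 | P0:I, P1:I, P2:M(43), P3:I | bus: none
[11] P3: load  L0 | P0:I, P1:I, P2:I, P3:M(37) | bus: none
[12] P3: store L0 := 81 | P0:I, P1:I, P2:I, P3:M(81) | bus: none
[13] P3: load  L0 | P0:I, P1:I, P2:I, P3:M(81) | bus: none
[14] P1: load  L0 | P0:I, P1:S(81), P2:I, P3:S(81) | bus: BusRd,Flush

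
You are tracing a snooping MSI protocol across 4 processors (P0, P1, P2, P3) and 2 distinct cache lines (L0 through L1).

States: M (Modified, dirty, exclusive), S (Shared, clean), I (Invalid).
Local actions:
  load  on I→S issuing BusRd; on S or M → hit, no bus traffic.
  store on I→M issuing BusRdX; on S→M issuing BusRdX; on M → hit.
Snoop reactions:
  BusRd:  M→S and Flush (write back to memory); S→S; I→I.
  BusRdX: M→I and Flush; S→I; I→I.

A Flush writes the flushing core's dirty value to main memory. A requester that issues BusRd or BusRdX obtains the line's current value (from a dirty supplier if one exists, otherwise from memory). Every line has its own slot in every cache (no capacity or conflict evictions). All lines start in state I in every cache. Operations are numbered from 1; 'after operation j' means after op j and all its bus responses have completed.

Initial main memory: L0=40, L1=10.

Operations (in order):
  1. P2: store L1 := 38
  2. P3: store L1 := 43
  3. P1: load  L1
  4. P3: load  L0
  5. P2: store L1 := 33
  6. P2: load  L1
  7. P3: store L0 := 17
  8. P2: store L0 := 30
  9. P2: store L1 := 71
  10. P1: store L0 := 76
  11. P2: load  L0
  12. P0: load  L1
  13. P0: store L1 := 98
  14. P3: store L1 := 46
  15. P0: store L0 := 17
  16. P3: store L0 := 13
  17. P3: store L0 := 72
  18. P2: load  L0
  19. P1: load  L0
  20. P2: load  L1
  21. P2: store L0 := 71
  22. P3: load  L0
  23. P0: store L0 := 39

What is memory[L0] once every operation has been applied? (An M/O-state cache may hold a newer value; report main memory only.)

step 1: P2: store L1 := 38  ⟶  IIMI  (L1)  txn=BusRdX  M[L1]=10
step 2: P3: store L1 := 43  ⟶  IIIM  (L1)  txn=BusRdX+Flush  M[L1]=38
step 3: P1: load  L1  ⟶  ISIS  (L1)  txn=BusRd+Flush  M[L1]=43
step 4: P3: load  L0  ⟶  IIIS  (L0)  txn=BusRd  M[L0]=40
step 5: P2: store L1 := 33  ⟶  IIMI  (L1)  txn=BusRdX  M[L1]=43
step 6: P2: load  L1  ⟶  IIMI  (L1)  txn=∅  M[L1]=43
step 7: P3: store L0 := 17  ⟶  IIIM  (L0)  txn=BusRdX  M[L0]=40
step 8: P2: store L0 := 30  ⟶  IIMI  (L0)  txn=BusRdX+Flush  M[L0]=17
step 9: P2: store L1 := 71  ⟶  IIMI  (L1)  txn=∅  M[L1]=43
step 10: P1: store L0 := 76  ⟶  IMII  (L0)  txn=BusRdX+Flush  M[L0]=30
step 11: P2: load  L0  ⟶  ISSI  (L0)  txn=BusRd+Flush  M[L0]=76
step 12: P0: load  L1  ⟶  SISI  (L1)  txn=BusRd+Flush  M[L1]=71
step 13: P0: store L1 := 98  ⟶  MIII  (L1)  txn=BusRdX  M[L1]=71
step 14: P3: store L1 := 46  ⟶  IIIM  (L1)  txn=BusRdX+Flush  M[L1]=98
step 15: P0: store L0 := 17  ⟶  MIII  (L0)  txn=BusRdX  M[L0]=76
step 16: P3: store L0 := 13  ⟶  IIIM  (L0)  txn=BusRdX+Flush  M[L0]=17
step 17: P3: store L0 := 72  ⟶  IIIM  (L0)  txn=∅  M[L0]=17
step 18: P2: load  L0  ⟶  IISS  (L0)  txn=BusRd+Flush  M[L0]=72
step 19: P1: load  L0  ⟶  ISSS  (L0)  txn=BusRd  M[L0]=72
step 20: P2: load  L1  ⟶  IISS  (L1)  txn=BusRd+Flush  M[L1]=46
step 21: P2: store L0 := 71  ⟶  IIMI  (L0)  txn=BusRdX  M[L0]=72
step 22: P3: load  L0  ⟶  IISS  (L0)  txn=BusRd+Flush  M[L0]=71
step 23: P0: store L0 := 39  ⟶  MIII  (L0)  txn=BusRdX  M[L0]=71

memory[L0] = 71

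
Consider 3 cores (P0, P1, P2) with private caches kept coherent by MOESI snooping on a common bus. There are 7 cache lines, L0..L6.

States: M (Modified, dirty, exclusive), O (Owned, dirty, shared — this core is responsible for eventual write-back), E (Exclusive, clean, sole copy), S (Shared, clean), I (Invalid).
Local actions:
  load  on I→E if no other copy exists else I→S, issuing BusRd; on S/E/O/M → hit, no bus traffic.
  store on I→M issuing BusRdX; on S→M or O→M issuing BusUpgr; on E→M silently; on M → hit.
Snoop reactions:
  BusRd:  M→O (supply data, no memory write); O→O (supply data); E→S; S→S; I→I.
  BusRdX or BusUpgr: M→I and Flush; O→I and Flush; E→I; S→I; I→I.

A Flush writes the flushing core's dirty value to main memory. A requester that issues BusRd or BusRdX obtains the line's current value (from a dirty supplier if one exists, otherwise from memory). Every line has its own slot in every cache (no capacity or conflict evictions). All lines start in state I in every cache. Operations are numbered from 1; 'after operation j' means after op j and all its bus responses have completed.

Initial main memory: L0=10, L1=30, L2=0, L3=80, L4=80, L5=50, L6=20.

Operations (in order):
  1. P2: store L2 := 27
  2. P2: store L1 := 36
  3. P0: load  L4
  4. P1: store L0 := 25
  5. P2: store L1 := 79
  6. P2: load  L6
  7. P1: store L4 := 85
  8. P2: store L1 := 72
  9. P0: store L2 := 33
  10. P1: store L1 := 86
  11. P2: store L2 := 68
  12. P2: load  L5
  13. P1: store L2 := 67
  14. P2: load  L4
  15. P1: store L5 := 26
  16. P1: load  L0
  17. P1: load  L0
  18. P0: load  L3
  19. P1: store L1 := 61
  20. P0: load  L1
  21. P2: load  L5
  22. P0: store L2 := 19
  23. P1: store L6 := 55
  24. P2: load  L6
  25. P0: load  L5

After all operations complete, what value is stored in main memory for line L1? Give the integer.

1. P2: store L2 := 27  bus=[BusRdX]  L2: P0=I P1=I P2=M  mem[L2]=0
2. P2: store L1 := 36  bus=[BusRdX]  L1: P0=I P1=I P2=M  mem[L1]=30
3. P0: load  L4  bus=[BusRd]  L4: P0=E P1=I P2=I  mem[L4]=80
4. P1: store L0 := 25  bus=[BusRdX]  L0: P0=I P1=M P2=I  mem[L0]=10
5. P2: store L1 := 79  bus=[-]  L1: P0=I P1=I P2=M  mem[L1]=30
6. P2: load  L6  bus=[BusRd]  L6: P0=I P1=I P2=E  mem[L6]=20
7. P1: store L4 := 85  bus=[BusRdX]  L4: P0=I P1=M P2=I  mem[L4]=80
8. P2: store L1 := 72  bus=[-]  L1: P0=I P1=I P2=M  mem[L1]=30
9. P0: store L2 := 33  bus=[BusRdX,Flush]  L2: P0=M P1=I P2=I  mem[L2]=27
10. P1: store L1 := 86  bus=[BusRdX,Flush]  L1: P0=I P1=M P2=I  mem[L1]=72
11. P2: store L2 := 68  bus=[BusRdX,Flush]  L2: P0=I P1=I P2=M  mem[L2]=33
12. P2: load  L5  bus=[BusRd]  L5: P0=I P1=I P2=E  mem[L5]=50
13. P1: store L2 := 67  bus=[BusRdX,Flush]  L2: P0=I P1=M P2=I  mem[L2]=68
14. P2: load  L4  bus=[BusRd]  L4: P0=I P1=O P2=S  mem[L4]=80
15. P1: store L5 := 26  bus=[BusRdX]  L5: P0=I P1=M P2=I  mem[L5]=50
16. P1: load  L0  bus=[-]  L0: P0=I P1=M P2=I  mem[L0]=10
17. P1: load  L0  bus=[-]  L0: P0=I P1=M P2=I  mem[L0]=10
18. P0: load  L3  bus=[BusRd]  L3: P0=E P1=I P2=I  mem[L3]=80
19. P1: store L1 := 61  bus=[-]  L1: P0=I P1=M P2=I  mem[L1]=72
20. P0: load  L1  bus=[BusRd]  L1: P0=S P1=O P2=I  mem[L1]=72
21. P2: load  L5  bus=[BusRd]  L5: P0=I P1=O P2=S  mem[L5]=50
22. P0: store L2 := 19  bus=[BusRdX,Flush]  L2: P0=M P1=I P2=I  mem[L2]=67
23. P1: store L6 := 55  bus=[BusRdX]  L6: P0=I P1=M P2=I  mem[L6]=20
24. P2: load  L6  bus=[BusRd]  L6: P0=I P1=O P2=S  mem[L6]=20
25. P0: load  L5  bus=[BusRd]  L5: P0=S P1=O P2=S  mem[L5]=50

memory[L1] = 72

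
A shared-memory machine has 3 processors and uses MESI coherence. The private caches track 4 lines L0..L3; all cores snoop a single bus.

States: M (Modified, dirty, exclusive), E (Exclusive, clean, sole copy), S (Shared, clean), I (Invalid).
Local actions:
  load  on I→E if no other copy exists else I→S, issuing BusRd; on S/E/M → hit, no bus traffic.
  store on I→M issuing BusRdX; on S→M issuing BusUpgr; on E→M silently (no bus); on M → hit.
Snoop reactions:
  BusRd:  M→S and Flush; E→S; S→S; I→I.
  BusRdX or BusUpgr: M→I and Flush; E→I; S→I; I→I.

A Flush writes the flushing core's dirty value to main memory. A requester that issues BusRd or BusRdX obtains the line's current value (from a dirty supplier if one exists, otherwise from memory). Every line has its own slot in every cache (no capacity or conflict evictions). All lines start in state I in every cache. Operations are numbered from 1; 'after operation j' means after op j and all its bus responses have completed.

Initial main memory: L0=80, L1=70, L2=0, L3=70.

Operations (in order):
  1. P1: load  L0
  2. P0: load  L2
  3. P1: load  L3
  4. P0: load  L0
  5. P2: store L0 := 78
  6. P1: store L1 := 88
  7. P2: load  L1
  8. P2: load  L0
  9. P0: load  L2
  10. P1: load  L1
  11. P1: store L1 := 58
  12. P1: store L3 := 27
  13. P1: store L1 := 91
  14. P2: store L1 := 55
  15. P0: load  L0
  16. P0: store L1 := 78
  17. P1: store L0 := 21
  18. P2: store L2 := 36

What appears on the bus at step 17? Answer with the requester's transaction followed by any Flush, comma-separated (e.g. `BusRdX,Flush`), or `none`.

  op1 P1: load  L0 → I/E/I on L0; bus BusRd; mem=80
  op2 P0: load  L2 → E/I/I on L2; bus BusRd; mem=0
  op3 P1: load  L3 → I/E/I on L3; bus BusRd; mem=70
  op4 P0: load  L0 → S/S/I on L0; bus BusRd; mem=80
  op5 P2: store L0 := 78 → I/I/M on L0; bus BusRdX; mem=80
  op6 P1: store L1 := 88 → I/M/I on L1; bus BusRdX; mem=70
  op7 P2: load  L1 → I/S/S on L1; bus BusRd Flush; mem=88
  op8 P2: load  L0 → I/I/M on L0; bus (none); mem=80
  op9 P0: load  L2 → E/I/I on L2; bus (none); mem=0
  op10 P1: load  L1 → I/S/S on L1; bus (none); mem=88
  op11 P1: store L1 := 58 → I/M/I on L1; bus BusUpgr; mem=88
  op12 P1: store L3 := 27 → I/M/I on L3; bus (none); mem=70
  op13 P1: store L1 := 91 → I/M/I on L1; bus (none); mem=88
  op14 P2: store L1 := 55 → I/I/M on L1; bus BusRdX Flush; mem=91
  op15 P0: load  L0 → S/I/S on L0; bus BusRd Flush; mem=78
  op16 P0: store L1 := 78 → M/I/I on L1; bus BusRdX Flush; mem=55
  op17 P1: store L0 := 21 → I/M/I on L0; bus BusRdX; mem=78
  op18 P2: store L2 := 36 → I/I/M on L2; bus BusRdX; mem=0

bus = BusRdX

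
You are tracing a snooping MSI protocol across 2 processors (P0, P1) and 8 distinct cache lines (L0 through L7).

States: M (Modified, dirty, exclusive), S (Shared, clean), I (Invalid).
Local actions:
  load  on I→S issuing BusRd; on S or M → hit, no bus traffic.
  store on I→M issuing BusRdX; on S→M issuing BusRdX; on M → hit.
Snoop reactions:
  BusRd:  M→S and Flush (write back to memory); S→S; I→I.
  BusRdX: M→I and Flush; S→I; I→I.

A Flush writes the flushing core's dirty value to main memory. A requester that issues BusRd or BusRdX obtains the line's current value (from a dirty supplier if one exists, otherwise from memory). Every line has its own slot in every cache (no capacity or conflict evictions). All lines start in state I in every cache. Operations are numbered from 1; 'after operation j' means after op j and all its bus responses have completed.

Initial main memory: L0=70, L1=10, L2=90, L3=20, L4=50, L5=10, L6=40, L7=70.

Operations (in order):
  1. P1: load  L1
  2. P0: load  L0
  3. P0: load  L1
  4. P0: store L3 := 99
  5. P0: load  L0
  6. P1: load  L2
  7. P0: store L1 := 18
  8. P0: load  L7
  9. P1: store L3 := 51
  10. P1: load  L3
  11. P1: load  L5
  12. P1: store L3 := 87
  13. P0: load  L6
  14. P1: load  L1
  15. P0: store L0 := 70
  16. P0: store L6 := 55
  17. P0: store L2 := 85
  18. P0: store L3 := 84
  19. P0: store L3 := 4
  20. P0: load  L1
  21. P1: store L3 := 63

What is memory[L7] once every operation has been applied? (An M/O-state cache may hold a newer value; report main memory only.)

step 1: P1: load  L1  ⟶  IS  (L1)  txn=BusRd  M[L1]=10
step 2: P0: load  L0  ⟶  SI  (L0)  txn=BusRd  M[L0]=70
step 3: P0: load  L1  ⟶  SS  (L1)  txn=BusRd  M[L1]=10
step 4: P0: store L3 := 99  ⟶  MI  (L3)  txn=BusRdX  M[L3]=20
step 5: P0: load  L0  ⟶  SI  (L0)  txn=∅  M[L0]=70
step 6: P1: load  L2  ⟶  IS  (L2)  txn=BusRd  M[L2]=90
step 7: P0: store L1 := 18  ⟶  MI  (L1)  txn=BusRdX  M[L1]=10
step 8: P0: load  L7  ⟶  SI  (L7)  txn=BusRd  M[L7]=70
step 9: P1: store L3 := 51  ⟶  IM  (L3)  txn=BusRdX+Flush  M[L3]=99
step 10: P1: load  L3  ⟶  IM  (L3)  txn=∅  M[L3]=99
step 11: P1: load  L5  ⟶  IS  (L5)  txn=BusRd  M[L5]=10
step 12: P1: store L3 := 87  ⟶  IM  (L3)  txn=∅  M[L3]=99
step 13: P0: load  L6  ⟶  SI  (L6)  txn=BusRd  M[L6]=40
step 14: P1: load  L1  ⟶  SS  (L1)  txn=BusRd+Flush  M[L1]=18
step 15: P0: store L0 := 70  ⟶  MI  (L0)  txn=BusRdX  M[L0]=70
step 16: P0: store L6 := 55  ⟶  MI  (L6)  txn=BusRdX  M[L6]=40
step 17: P0: store L2 := 85  ⟶  MI  (L2)  txn=BusRdX  M[L2]=90
step 18: P0: store L3 := 84  ⟶  MI  (L3)  txn=BusRdX+Flush  M[L3]=87
step 19: P0: store L3 := 4  ⟶  MI  (L3)  txn=∅  M[L3]=87
step 20: P0: load  L1  ⟶  SS  (L1)  txn=∅  M[L1]=18
step 21: P1: store L3 := 63  ⟶  IM  (L3)  txn=BusRdX+Flush  M[L3]=4

memory[L7] = 70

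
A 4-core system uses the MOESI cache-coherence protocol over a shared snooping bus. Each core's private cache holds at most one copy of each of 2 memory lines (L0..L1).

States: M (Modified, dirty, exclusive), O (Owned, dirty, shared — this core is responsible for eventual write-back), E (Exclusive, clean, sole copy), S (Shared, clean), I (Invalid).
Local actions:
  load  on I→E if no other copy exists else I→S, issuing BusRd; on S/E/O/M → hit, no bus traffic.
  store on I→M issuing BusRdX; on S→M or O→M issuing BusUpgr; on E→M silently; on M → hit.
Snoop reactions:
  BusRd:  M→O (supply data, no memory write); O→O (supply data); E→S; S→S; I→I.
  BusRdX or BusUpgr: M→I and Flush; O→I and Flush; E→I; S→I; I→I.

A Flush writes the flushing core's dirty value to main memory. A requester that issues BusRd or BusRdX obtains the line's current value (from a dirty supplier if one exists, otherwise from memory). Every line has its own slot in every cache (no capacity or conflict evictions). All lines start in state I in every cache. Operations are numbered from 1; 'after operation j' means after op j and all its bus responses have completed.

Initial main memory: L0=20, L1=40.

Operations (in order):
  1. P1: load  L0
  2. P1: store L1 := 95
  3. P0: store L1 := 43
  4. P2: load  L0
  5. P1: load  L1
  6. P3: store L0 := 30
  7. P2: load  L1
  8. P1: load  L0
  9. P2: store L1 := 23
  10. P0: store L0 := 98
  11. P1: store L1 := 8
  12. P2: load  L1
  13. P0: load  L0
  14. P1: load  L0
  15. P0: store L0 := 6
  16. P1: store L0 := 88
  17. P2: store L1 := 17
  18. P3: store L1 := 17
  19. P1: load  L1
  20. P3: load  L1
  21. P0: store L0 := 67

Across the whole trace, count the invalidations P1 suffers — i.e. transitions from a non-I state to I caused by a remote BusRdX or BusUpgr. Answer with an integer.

invalidations = 7

  op1 P1: load  L0 → I/E/I/I on L0; bus BusRd; mem=20
  op2 P1: store L1 := 95 → I/M/I/I on L1; bus BusRdX; mem=40
  op3 P0: store L1 := 43 → M/I/I/I on L1; bus BusRdX Flush; mem=95
  op4 P2: load  L0 → I/S/S/I on L0; bus BusRd; mem=20
  op5 P1: load  L1 → O/S/I/I on L1; bus BusRd; mem=95
  op6 P3: store L0 := 30 → I/I/I/M on L0; bus BusRdX; mem=20
  op7 P2: load  L1 → O/S/S/I on L1; bus BusRd; mem=95
  op8 P1: load  L0 → I/S/I/O on L0; bus BusRd; mem=20
  op9 P2: store L1 := 23 → I/I/M/I on L1; bus BusUpgr Flush; mem=43
  op10 P0: store L0 := 98 → M/I/I/I on L0; bus BusRdX Flush; mem=30
  op11 P1: store L1 := 8 → I/M/I/I on L1; bus BusRdX Flush; mem=23
  op12 P2: load  L1 → I/O/S/I on L1; bus BusRd; mem=23
  op13 P0: load  L0 → M/I/I/I on L0; bus (none); mem=30
  op14 P1: load  L0 → O/S/I/I on L0; bus BusRd; mem=30
  op15 P0: store L0 := 6 → M/I/I/I on L0; bus BusUpgr; mem=30
  op16 P1: store L0 := 88 → I/M/I/I on L0; bus BusRdX Flush; mem=6
  op17 P2: store L1 := 17 → I/I/M/I on L1; bus BusUpgr Flush; mem=8
  op18 P3: store L1 := 17 → I/I/I/M on L1; bus BusRdX Flush; mem=17
  op19 P1: load  L1 → I/S/I/O on L1; bus BusRd; mem=17
  op20 P3: load  L1 → I/S/I/O on L1; bus (none); mem=17
  op21 P0: store L0 := 67 → M/I/I/I on L0; bus BusRdX Flush; mem=88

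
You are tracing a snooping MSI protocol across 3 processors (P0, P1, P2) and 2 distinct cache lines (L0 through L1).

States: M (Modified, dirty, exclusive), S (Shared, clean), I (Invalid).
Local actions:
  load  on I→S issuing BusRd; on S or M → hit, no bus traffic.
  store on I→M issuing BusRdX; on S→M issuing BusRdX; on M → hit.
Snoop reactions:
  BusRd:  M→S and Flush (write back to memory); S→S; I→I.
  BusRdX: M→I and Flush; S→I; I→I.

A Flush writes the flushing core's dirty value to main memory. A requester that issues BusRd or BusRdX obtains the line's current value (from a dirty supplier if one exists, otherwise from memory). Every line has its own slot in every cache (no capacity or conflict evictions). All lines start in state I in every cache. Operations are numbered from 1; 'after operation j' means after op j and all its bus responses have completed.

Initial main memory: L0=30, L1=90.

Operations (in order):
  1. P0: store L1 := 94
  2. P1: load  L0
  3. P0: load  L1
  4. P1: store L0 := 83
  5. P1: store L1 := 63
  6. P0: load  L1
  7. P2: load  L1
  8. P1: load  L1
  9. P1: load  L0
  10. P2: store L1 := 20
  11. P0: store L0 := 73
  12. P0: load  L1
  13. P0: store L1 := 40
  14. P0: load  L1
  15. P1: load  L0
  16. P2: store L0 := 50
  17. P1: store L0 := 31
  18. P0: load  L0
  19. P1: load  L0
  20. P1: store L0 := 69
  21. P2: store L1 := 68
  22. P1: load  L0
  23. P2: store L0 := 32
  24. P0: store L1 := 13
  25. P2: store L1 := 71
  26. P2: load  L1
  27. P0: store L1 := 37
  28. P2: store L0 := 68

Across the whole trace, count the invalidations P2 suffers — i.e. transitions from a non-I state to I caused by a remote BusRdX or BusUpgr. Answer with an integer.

step 1: P0: store L1 := 94  ⟶  MII  (L1)  txn=BusRdX  M[L1]=90
step 2: P1: load  L0  ⟶  ISI  (L0)  txn=BusRd  M[L0]=30
step 3: P0: load  L1  ⟶  MII  (L1)  txn=∅  M[L1]=90
step 4: P1: store L0 := 83  ⟶  IMI  (L0)  txn=BusRdX  M[L0]=30
step 5: P1: store L1 := 63  ⟶  IMI  (L1)  txn=BusRdX+Flush  M[L1]=94
step 6: P0: load  L1  ⟶  SSI  (L1)  txn=BusRd+Flush  M[L1]=63
step 7: P2: load  L1  ⟶  SSS  (L1)  txn=BusRd  M[L1]=63
step 8: P1: load  L1  ⟶  SSS  (L1)  txn=∅  M[L1]=63
step 9: P1: load  L0  ⟶  IMI  (L0)  txn=∅  M[L0]=30
step 10: P2: store L1 := 20  ⟶  IIM  (L1)  txn=BusRdX  M[L1]=63
step 11: P0: store L0 := 73  ⟶  MII  (L0)  txn=BusRdX+Flush  M[L0]=83
step 12: P0: load  L1  ⟶  SIS  (L1)  txn=BusRd+Flush  M[L1]=20
step 13: P0: store L1 := 40  ⟶  MII  (L1)  txn=BusRdX  M[L1]=20
step 14: P0: load  L1  ⟶  MII  (L1)  txn=∅  M[L1]=20
step 15: P1: load  L0  ⟶  SSI  (L0)  txn=BusRd+Flush  M[L0]=73
step 16: P2: store L0 := 50  ⟶  IIM  (L0)  txn=BusRdX  M[L0]=73
step 17: P1: store L0 := 31  ⟶  IMI  (L0)  txn=BusRdX+Flush  M[L0]=50
step 18: P0: load  L0  ⟶  SSI  (L0)  txn=BusRd+Flush  M[L0]=31
step 19: P1: load  L0  ⟶  SSI  (L0)  txn=∅  M[L0]=31
step 20: P1: store L0 := 69  ⟶  IMI  (L0)  txn=BusRdX  M[L0]=31
step 21: P2: store L1 := 68  ⟶  IIM  (L1)  txn=BusRdX+Flush  M[L1]=40
step 22: P1: load  L0  ⟶  IMI  (L0)  txn=∅  M[L0]=31
step 23: P2: store L0 := 32  ⟶  IIM  (L0)  txn=BusRdX+Flush  M[L0]=69
step 24: P0: store L1 := 13  ⟶  MII  (L1)  txn=BusRdX+Flush  M[L1]=68
step 25: P2: store L1 := 71  ⟶  IIM  (L1)  txn=BusRdX+Flush  M[L1]=13
step 26: P2: load  L1  ⟶  IIM  (L1)  txn=∅  M[L1]=13
step 27: P0: store L1 := 37  ⟶  MII  (L1)  txn=BusRdX+Flush  M[L1]=71
step 28: P2: store L0 := 68  ⟶  IIM  (L0)  txn=∅  M[L0]=69

invalidations = 4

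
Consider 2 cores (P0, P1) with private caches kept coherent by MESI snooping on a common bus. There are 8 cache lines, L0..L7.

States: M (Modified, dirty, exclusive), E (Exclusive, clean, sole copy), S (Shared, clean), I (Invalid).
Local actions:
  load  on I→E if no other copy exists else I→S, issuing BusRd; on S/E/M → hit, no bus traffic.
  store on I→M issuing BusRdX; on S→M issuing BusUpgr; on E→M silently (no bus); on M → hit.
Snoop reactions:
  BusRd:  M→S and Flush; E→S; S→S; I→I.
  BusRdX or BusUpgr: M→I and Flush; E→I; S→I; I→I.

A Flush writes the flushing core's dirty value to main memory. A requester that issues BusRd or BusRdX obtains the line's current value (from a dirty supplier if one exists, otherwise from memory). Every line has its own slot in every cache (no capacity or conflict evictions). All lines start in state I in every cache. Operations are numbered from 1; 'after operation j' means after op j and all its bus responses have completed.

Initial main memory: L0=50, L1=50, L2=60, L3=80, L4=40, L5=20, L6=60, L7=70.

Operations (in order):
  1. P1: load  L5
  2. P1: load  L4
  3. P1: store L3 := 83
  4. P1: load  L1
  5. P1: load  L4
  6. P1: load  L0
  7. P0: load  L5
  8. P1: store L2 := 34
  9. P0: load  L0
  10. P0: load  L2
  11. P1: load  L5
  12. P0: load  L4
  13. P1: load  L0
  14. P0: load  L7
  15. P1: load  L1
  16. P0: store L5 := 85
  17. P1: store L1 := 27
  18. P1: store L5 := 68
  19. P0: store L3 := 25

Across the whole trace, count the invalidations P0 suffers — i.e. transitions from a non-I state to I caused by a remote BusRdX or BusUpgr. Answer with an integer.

[1] P1: load  L5 | P0:I, P1:E(20) | bus: BusRd
[2] P1: load  L4 | P0:I, P1:E(40) | bus: BusRd
[3] P1: store L3 := 83 | P0:I, P1:M(83) | bus: BusRdX
[4] P1: load  L1 | P0:I, P1:E(50) | bus: BusRd
[5] P1: load  L4 | P0:I, P1:E(40) | bus: none
[6] P1: load  L0 | P0:I, P1:E(50) | bus: BusRd
[7] P0: load  L5 | P0:S(20), P1:S(20) | bus: BusRd
[8] P1: store L2 := 34 | P0:I, P1:M(34) | bus: BusRdX
[9] P0: load  L0 | P0:S(50), P1:S(50) | bus: BusRd
[10] P0: load  L2 | P0:S(34), P1:S(34) | bus: BusRd,Flush
[11] P1: load  L5 | P0:S(20), P1:S(20) | bus: none
[12] P0: load  L4 | P0:S(40), P1:S(40) | bus: BusRd
[13] P1: load  L0 | P0:S(50), P1:S(50) | bus: none
[14] P0: load  L7 | P0:E(70), P1:I | bus: BusRd
[15] P1: load  L1 | P0:I, P1:E(50) | bus: none
[16] P0: store L5 := 85 | P0:M(85), P1:I | bus: BusUpgr
[17] P1: store L1 := 27 | P0:I, P1:M(27) | bus: none
[18] P1: store L5 := 68 | P0:I, P1:M(68) | bus: BusRdX,Flush
[19] P0: store L3 := 25 | P0:M(25), P1:I | bus: BusRdX,Flush

invalidations = 1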